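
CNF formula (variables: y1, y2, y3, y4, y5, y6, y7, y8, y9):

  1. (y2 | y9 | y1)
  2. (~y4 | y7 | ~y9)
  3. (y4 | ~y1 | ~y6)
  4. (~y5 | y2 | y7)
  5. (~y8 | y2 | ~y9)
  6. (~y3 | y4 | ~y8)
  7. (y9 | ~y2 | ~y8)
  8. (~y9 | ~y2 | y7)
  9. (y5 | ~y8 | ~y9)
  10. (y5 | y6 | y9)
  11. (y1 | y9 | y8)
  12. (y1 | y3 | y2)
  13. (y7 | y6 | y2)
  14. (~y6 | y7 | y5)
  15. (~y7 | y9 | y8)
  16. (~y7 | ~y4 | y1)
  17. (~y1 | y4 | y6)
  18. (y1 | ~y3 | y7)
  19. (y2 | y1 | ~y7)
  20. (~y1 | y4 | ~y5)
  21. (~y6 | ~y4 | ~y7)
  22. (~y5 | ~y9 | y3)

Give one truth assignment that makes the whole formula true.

y1=F, y2=T, y3=T, y4=F, y5=F, y6=F, y7=T, y8=F, y9=T

Try y1 = False.
For the remaining variables, y2 = True, y3 = True, y4 = False, y5 = False, y6 = False, y7 = True, y8 = False, y9 = True works.
Every clause has at least one true literal under this assignment.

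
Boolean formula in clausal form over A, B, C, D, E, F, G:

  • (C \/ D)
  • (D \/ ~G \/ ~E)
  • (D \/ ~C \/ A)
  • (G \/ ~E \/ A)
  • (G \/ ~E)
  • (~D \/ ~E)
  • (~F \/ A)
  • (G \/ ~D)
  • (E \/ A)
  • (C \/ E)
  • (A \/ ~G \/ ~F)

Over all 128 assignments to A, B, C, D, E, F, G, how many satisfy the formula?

12

Case analysis on E and A:
  E=1, A=1: a clause becomes empty — 0.
  E=1, A=0: a clause becomes empty — 0.
  E=0, A=1: B, F free; 3 ways for (C,D,G) × 2^2 = 12.
  E=0, A=0: a clause becomes empty — 0.
Total: 0 + 0 + 12 + 0 = 12.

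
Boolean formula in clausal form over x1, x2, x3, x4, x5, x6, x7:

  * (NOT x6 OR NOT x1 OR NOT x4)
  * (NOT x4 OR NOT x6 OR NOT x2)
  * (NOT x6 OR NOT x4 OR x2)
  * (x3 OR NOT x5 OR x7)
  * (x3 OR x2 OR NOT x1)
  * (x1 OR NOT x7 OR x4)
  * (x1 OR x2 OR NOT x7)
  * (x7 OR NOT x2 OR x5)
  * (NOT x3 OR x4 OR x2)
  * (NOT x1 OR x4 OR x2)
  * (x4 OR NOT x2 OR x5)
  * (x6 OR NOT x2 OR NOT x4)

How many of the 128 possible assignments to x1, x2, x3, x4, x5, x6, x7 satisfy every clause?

Split on x2, then x4.
  x2=T, x4=T: a clause becomes empty — 0.
  x2=T, x4=F: x6 free; 4 ways for (x1,x3,x5,x7) × 2^1 = 8.
  x2=F, x4=T: 7 of the 32 assignments to (x1,x3,x5,x6,x7) work.
  x2=F, x4=F: remaining (x1,x3,x5,x6,x7) ∈ {(F,F,F,F,F); (F,F,F,T,F)} — 2.
Total: 0 + 8 + 7 + 2 = 17.

17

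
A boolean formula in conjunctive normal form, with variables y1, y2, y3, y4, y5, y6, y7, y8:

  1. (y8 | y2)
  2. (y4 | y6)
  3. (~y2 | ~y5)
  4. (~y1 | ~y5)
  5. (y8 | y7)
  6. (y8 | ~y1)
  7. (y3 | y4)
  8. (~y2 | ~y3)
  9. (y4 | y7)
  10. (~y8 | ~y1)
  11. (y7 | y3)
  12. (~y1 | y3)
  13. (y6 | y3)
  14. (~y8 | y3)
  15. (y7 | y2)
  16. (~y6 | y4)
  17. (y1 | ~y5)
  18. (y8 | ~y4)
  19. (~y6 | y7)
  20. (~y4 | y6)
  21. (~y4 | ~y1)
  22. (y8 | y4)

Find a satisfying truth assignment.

y1=F, y2=F, y3=T, y4=T, y5=F, y6=T, y7=T, y8=T

Check each clause:
  1. (y8 | y2) — y8 is true.
  2. (y6 | y4) — y4 is true.
  3. (~y5 | ~y2) — ~y5 is true.
  4. (~y1 | ~y5) — ~y5 is true.
  5. (y7 | y8) — y8 is true.
  6. (y8 | ~y1) — y8 is true.
  7. (y4 | y3) — y3 is true.
  8. (~y3 | ~y2) — ~y2 is true.
  9. (y7 | y4) — y4 is true.
  10. (~y8 | ~y1) — ~y1 is true.
  11. (y3 | y7) — y3 is true.
  12. (~y1 | y3) — y3 is true.
  13. (y6 | y3) — y3 is true.
  14. (y3 | ~y8) — y3 is true.
  15. (y7 | y2) — y7 is true.
  16. (y4 | ~y6) — y4 is true.
  17. (y1 | ~y5) — ~y5 is true.
  18. (y8 | ~y4) — y8 is true.
  19. (y7 | ~y6) — y7 is true.
  20. (y6 | ~y4) — y6 is true.
  21. (~y1 | ~y4) — ~y1 is true.
  22. (y4 | y8) — y8 is true.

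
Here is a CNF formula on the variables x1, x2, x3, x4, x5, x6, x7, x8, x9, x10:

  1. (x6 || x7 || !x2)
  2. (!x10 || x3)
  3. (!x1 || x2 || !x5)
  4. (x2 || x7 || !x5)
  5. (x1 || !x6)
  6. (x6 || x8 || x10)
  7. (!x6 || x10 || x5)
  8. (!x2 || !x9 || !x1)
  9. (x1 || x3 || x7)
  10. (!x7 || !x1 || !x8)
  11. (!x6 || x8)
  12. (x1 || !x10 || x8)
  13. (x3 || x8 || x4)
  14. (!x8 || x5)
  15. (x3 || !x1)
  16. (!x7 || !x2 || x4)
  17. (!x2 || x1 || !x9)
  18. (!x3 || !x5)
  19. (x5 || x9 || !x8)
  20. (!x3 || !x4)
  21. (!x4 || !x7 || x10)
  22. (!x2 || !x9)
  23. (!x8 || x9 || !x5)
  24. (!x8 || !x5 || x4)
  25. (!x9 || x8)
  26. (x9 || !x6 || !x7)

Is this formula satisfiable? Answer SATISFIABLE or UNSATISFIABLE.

SATISFIABLE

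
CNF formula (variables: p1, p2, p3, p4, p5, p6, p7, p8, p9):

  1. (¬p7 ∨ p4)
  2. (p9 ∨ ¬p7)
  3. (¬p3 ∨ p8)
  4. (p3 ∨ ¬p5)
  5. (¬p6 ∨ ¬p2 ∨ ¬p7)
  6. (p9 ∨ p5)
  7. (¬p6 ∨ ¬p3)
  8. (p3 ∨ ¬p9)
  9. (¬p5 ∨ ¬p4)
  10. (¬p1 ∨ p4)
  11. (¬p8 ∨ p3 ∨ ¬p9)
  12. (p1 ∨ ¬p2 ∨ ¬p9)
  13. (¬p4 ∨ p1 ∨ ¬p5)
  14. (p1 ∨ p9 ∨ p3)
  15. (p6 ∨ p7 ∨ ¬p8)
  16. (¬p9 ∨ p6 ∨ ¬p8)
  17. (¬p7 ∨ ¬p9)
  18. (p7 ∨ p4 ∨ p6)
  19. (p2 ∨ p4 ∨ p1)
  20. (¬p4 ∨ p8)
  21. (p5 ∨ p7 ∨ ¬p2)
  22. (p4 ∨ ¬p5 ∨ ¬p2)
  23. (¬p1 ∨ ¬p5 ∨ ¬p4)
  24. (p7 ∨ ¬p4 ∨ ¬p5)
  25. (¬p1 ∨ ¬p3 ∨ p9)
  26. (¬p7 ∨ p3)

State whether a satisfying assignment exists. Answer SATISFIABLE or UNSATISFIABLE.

p4 = True:
  propagation gives p5=False, p9=True, p3=True, p8=True; an empty clause results — contradiction.
p4 = False:
  propagation gives p7=False, p1=False, p6=True, p3=False; an empty clause results — contradiction.
Every branch closes, so no satisfying assignment exists.

UNSATISFIABLE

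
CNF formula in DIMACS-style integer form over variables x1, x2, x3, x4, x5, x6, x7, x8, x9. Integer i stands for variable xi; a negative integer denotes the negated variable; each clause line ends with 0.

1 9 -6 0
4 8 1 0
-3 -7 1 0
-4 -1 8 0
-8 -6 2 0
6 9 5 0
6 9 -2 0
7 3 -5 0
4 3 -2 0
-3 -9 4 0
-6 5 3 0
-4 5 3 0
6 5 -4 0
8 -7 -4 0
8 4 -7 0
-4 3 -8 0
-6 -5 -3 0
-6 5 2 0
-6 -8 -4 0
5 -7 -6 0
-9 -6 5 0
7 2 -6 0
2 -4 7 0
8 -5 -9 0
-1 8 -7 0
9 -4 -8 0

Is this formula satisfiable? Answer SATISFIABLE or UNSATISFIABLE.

SATISFIABLE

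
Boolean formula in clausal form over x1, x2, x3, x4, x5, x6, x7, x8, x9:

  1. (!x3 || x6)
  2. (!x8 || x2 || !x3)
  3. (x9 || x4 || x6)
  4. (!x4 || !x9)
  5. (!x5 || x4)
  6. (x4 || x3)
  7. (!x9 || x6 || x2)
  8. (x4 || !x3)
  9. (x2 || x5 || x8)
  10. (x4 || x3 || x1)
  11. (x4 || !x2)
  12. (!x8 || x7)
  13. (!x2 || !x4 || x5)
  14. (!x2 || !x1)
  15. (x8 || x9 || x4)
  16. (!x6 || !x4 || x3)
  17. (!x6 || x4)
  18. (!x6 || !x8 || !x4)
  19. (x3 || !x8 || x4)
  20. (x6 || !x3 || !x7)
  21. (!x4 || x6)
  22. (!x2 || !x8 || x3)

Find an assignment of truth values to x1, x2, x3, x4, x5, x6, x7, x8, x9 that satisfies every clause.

Branch on x1: take x1 = False.
Try x2 = False.
Set x3 = True and propagate.
  then x6 is forced to True.
  then x8 is forced to False.
  then x4 is forced to True.
  then x9 is forced to False.
  then x5 is forced to True.
x7 is now unconstrained; take x7 = False.
Every clause has at least one true literal under this assignment.

x1 = False, x2 = False, x3 = True, x4 = True, x5 = True, x6 = True, x7 = False, x8 = False, x9 = False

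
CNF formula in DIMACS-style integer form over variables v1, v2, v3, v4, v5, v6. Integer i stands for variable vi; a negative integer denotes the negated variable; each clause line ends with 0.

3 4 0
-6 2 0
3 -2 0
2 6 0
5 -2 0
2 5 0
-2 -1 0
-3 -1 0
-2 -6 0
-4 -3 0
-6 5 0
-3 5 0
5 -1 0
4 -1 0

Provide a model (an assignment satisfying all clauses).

v1 = False, v2 = True, v3 = True, v4 = False, v5 = True, v6 = False

Check each clause:
  1. (v3 | v4) — v3 is true.
  2. (~v6 | v2) — ~v6 is true.
  3. (v3 | ~v2) — v3 is true.
  4. (v2 | v6) — v2 is true.
  5. (v5 | ~v2) — v5 is true.
  6. (v2 | v5) — v2 is true.
  7. (~v2 | ~v1) — ~v1 is true.
  8. (~v1 | ~v3) — ~v1 is true.
  9. (~v6 | ~v2) — ~v6 is true.
  10. (~v3 | ~v4) — ~v4 is true.
  11. (v5 | ~v6) — ~v6 is true.
  12. (v5 | ~v3) — v5 is true.
  13. (~v1 | v5) — v5 is true.
  14. (~v1 | v4) — ~v1 is true.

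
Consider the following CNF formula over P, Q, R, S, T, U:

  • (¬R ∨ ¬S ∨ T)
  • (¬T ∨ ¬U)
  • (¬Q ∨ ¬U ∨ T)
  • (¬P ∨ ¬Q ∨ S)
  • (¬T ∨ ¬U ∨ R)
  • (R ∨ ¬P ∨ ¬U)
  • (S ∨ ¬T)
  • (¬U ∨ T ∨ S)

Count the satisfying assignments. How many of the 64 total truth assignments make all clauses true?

19

Case analysis on T and U:
  T=T, U=T: a clause becomes empty — 0.
  T=T, U=F: forces S=T; P, Q, R free → 2^3 = 8.
  T=F, U=T: remaining (P,Q,R,S) ∈ {(F,F,F,T)} — 1.
  T=F, U=F: 10 of the 16 assignments to (P,Q,R,S) work.
Total: 0 + 8 + 1 + 10 = 19.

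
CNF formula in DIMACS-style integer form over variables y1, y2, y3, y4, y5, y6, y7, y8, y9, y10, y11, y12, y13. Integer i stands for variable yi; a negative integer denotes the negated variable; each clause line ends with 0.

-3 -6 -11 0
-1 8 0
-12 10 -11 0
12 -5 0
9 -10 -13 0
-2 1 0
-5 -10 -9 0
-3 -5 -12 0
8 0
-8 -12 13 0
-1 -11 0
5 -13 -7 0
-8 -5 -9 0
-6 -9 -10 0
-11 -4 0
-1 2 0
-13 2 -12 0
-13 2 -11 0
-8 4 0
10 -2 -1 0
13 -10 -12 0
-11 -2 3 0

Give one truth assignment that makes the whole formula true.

y1 = 0, y2 = 0, y3 = 1, y4 = 1, y5 = 0, y6 = 1, y7 = 0, y8 = 1, y9 = 0, y10 = 1, y11 = 0, y12 = 0, y13 = 0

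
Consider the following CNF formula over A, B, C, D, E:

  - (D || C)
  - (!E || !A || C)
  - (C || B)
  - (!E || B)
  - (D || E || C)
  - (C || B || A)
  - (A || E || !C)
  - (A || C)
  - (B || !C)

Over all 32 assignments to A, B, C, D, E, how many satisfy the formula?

Satisfying assignments:
  A=F B=T C=T D=F E=T
  A=F B=T C=T D=T E=T
  A=T B=T C=F D=T E=F
  A=T B=T C=T D=F E=F
  A=T B=T C=T D=F E=T
  A=T B=T C=T D=T E=F
  A=T B=T C=T D=T E=T
That's 7 in total.

7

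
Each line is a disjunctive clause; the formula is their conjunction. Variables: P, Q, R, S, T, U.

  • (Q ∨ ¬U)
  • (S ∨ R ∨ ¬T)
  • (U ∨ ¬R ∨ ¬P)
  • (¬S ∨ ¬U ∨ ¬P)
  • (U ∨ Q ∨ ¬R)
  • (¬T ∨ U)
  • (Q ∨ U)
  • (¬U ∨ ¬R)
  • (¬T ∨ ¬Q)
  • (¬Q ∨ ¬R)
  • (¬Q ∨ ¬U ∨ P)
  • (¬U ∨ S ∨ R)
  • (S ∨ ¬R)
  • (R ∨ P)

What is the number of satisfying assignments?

2

The models are:
  P=T Q=T R=F S=F T=F U=F
  P=T Q=T R=F S=T T=F U=F
Count: 2.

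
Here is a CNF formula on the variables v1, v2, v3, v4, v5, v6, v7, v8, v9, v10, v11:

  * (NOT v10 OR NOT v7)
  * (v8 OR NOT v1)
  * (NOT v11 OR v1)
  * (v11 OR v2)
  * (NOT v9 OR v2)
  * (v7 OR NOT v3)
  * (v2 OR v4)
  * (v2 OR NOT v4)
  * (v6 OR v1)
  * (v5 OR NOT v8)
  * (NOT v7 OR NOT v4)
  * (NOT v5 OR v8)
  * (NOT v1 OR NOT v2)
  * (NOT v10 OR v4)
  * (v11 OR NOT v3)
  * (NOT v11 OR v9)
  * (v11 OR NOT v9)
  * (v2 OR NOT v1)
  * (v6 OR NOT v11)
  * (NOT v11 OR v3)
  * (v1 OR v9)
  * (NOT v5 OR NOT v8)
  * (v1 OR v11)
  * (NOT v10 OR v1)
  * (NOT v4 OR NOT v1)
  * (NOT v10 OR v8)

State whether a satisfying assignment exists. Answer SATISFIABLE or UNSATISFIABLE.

v1 = True:
  propagation gives v8=True, v5=True; an empty clause results — contradiction.
v1 = False:
  propagation gives v11=False; an empty clause results — contradiction.
Every branch closes, so no satisfying assignment exists.

UNSATISFIABLE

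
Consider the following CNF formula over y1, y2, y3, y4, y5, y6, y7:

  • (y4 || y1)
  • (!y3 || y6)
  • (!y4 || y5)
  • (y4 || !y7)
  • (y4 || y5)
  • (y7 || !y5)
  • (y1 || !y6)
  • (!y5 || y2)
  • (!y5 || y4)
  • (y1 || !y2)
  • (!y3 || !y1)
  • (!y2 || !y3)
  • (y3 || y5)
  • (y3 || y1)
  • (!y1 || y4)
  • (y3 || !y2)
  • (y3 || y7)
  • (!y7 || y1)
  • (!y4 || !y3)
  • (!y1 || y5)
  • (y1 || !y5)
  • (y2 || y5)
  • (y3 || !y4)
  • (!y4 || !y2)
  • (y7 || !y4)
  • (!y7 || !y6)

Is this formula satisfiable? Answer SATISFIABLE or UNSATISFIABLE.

UNSATISFIABLE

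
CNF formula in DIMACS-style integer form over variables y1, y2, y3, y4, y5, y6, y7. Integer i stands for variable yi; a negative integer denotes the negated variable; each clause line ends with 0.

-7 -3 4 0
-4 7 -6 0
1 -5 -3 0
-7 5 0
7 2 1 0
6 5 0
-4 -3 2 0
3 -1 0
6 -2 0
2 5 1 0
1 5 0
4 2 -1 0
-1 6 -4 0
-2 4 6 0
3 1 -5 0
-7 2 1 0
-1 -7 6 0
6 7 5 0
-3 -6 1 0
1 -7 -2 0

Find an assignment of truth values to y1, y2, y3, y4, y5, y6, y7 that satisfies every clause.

y1=T, y2=T, y3=T, y4=F, y5=F, y6=T, y7=F

Check each clause:
  1. (~y3 | y4 | ~y7) — ~y7 is true.
  2. (y7 | ~y4 | ~y6) — ~y4 is true.
  3. (y1 | ~y3 | ~y5) — y1 is true.
  4. (~y7 | y5) — ~y7 is true.
  5. (y2 | y1 | y7) — y1 is true.
  6. (y5 | y6) — y6 is true.
  7. (~y4 | ~y3 | y2) — y2 is true.
  8. (~y1 | y3) — y3 is true.
  9. (y6 | ~y2) — y6 is true.
  10. (y2 | y1 | y5) — y1 is true.
  11. (y5 | y1) — y1 is true.
  12. (~y1 | y2 | y4) — y2 is true.
  13. (~y4 | y6 | ~y1) — ~y4 is true.
  14. (~y2 | y6 | y4) — y6 is true.
  15. (~y5 | y1 | y3) — y3 is true.
  16. (y1 | y2 | ~y7) — y1 is true.
  17. (~y1 | ~y7 | y6) — ~y7 is true.
  18. (y6 | y7 | y5) — y6 is true.
  19. (~y6 | y1 | ~y3) — y1 is true.
  20. (~y2 | ~y7 | y1) — ~y7 is true.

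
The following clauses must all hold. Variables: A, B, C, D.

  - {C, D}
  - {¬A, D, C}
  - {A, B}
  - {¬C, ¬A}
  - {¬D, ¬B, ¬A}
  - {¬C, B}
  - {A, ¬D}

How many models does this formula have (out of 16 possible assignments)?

Satisfying assignments:
  A=0 B=1 C=1 D=0
  A=1 B=0 C=0 D=1
That's 2 in total.

2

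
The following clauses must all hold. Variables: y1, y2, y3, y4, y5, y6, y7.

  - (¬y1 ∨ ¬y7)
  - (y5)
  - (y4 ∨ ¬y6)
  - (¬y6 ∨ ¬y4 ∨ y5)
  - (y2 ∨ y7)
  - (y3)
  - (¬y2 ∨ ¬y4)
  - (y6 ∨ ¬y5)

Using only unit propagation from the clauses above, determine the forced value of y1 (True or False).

False

(y5) is a unit clause: y5 = True.
Unit clause (y3) sets y3 = True.
(y6 ∨ ¬y5): since y5 = True, the clause reduces to (y6). y6 = True.
In (¬y6 ∨ y4), ¬y6 is now false; y4 must hold, so y4 = True.
In (¬y2 ∨ ¬y4), ¬y4 is now false; ¬y2 must hold, so y2 = False.
(y7 ∨ y2) with y2 = False leaves only y7, so y7 = True.
In (¬y7 ∨ ¬y1), ¬y7 is now false; ¬y1 must hold, so y1 = False.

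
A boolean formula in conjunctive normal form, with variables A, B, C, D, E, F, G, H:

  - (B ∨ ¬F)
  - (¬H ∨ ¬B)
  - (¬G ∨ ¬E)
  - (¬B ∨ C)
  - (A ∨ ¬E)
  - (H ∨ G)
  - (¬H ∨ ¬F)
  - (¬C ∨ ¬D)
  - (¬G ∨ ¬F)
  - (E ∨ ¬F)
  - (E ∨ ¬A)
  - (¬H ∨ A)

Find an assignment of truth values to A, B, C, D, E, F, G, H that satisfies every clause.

A=False, B=False, C=True, D=False, E=False, F=False, G=True, H=False

Pure literal: D appears only negated; assign D = False.
F occurs only negated in the remaining clauses — set F = False.
Branch on A: take A = False.
  then E is forced to False.
  then H is forced to False.
  then G is forced to True.
The remaining clauses are satisfied by B = False, C = True.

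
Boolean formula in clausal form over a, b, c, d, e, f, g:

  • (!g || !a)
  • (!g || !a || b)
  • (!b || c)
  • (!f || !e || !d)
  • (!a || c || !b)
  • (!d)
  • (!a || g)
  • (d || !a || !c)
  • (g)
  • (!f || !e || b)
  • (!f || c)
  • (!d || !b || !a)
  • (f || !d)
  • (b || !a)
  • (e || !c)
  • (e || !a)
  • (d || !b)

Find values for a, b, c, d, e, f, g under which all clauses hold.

a = 0, b = 0, c = 0, d = 0, e = 0, f = 0, g = 1

Check each clause:
  1. (!a || !g) — !a is true.
  2. (b || !a || !g) — !a is true.
  3. (c || !b) — !b is true.
  4. (!e || !d || !f) — !f is true.
  5. (!a || !b || c) — !b is true.
  6. (!d) — !d is true.
  7. (g || !a) — !a is true.
  8. (!c || !a || d) — !c is true.
  9. (g) — g is true.
  10. (!f || b || !e) — !f is true.
  11. (c || !f) — !f is true.
  12. (!a || !b || !d) — !d is true.
  13. (f || !d) — !d is true.
  14. (!a || b) — !a is true.
  15. (!c || e) — !c is true.
  16. (!a || e) — !a is true.
  17. (!b || d) — !b is true.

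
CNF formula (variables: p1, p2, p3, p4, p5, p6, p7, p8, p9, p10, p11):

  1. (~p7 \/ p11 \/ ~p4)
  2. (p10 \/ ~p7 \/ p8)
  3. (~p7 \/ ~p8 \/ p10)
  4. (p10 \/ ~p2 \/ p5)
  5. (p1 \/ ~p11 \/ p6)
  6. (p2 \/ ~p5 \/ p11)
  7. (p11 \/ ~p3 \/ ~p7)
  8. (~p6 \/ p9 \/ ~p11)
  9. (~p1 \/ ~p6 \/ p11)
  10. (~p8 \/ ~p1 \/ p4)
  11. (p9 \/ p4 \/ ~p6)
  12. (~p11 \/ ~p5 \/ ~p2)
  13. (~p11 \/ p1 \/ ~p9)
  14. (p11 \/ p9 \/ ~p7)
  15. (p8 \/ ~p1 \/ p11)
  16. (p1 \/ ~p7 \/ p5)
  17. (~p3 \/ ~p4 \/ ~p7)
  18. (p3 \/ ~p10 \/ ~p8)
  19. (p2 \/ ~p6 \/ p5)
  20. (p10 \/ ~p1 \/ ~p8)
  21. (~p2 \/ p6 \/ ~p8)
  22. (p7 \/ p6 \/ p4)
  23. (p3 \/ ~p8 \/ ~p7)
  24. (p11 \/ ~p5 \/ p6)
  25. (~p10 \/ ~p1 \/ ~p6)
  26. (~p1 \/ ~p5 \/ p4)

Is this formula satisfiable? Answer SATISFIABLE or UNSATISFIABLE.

SATISFIABLE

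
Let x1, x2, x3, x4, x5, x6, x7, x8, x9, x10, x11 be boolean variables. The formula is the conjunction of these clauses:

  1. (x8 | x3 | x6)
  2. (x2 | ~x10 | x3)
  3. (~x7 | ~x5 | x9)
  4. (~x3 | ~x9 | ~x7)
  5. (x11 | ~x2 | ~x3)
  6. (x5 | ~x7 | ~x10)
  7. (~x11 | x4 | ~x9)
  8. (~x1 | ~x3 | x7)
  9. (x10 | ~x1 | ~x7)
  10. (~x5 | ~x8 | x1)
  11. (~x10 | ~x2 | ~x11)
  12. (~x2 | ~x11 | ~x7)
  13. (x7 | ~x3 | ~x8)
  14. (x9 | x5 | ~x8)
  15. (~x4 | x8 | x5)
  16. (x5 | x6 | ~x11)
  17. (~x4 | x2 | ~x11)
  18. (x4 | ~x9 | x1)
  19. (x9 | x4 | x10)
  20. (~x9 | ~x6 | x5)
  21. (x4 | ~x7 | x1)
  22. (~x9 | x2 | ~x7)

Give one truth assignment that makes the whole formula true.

Branch on x1: take x1 = False.
Branch on x2: take x2 = False.
The remaining clauses are satisfied by x3 = True, x4 = False, x5 = True, x6 = False, x7 = False, x8 = False, x9 = False, x10 = True, x11 = True.

x1=F, x2=F, x3=T, x4=F, x5=T, x6=F, x7=F, x8=F, x9=F, x10=T, x11=T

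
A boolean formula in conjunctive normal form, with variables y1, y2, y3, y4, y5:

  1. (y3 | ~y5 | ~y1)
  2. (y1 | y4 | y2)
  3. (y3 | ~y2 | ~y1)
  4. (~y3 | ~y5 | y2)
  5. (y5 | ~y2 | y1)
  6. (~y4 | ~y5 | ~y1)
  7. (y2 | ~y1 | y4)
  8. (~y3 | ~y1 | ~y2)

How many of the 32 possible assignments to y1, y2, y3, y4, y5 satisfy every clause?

Case analysis on y1 and y2:
  y1=1, y2=1: a clause becomes empty — 0.
  y1=1, y2=0: remaining (y3,y4,y5) ∈ {(0,1,0); (1,1,0)} — 2.
  y1=0, y2=1: remaining (y3,y4,y5) ∈ {(0,0,1); (0,1,1); (1,0,1); (1,1,1)} — 4.
  y1=0, y2=0: remaining (y3,y4,y5) ∈ {(0,1,0); (0,1,1); (1,1,0)} — 3.
Total: 0 + 2 + 4 + 3 = 9.

9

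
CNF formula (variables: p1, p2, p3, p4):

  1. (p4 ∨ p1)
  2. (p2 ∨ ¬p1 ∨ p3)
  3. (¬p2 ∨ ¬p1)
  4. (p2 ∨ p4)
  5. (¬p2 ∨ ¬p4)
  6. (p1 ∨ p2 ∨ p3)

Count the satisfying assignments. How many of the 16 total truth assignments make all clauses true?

2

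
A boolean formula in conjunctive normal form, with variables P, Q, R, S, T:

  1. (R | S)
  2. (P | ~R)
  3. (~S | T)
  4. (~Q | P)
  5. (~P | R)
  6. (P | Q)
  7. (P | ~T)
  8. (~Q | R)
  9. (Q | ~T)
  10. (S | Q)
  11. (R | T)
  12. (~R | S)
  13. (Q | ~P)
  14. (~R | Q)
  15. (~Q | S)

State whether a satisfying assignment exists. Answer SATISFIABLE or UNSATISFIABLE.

SATISFIABLE

Set P = True and propagate.
  then R is forced to True.
  then S is forced to True.
  then T is forced to True.
  then Q is forced to True.
So P = True, Q = True, R = True, S = True, T = True is a satisfying assignment.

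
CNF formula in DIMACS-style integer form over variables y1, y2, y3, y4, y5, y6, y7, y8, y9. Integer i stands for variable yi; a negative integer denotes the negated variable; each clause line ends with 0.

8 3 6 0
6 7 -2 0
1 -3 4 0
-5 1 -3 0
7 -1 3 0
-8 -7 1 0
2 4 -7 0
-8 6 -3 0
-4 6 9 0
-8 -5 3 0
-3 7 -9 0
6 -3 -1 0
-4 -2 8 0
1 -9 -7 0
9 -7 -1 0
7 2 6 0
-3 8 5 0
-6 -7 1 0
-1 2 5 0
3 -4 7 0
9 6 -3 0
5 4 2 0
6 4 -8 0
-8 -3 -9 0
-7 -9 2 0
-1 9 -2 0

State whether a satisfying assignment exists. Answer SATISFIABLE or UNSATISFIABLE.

SATISFIABLE

Branch on y1: take y1 = False.
Try y2 = True.
For the remaining variables, y3 = False, y4 = False, y5 = True, y6 = True, y7 = False, y8 = False, y9 = False works.
Every clause has at least one true literal under this assignment.
So y1 = F  y2 = T  y3 = F  y4 = F  y5 = T  y6 = T  y7 = F  y8 = F  y9 = F is a satisfying assignment.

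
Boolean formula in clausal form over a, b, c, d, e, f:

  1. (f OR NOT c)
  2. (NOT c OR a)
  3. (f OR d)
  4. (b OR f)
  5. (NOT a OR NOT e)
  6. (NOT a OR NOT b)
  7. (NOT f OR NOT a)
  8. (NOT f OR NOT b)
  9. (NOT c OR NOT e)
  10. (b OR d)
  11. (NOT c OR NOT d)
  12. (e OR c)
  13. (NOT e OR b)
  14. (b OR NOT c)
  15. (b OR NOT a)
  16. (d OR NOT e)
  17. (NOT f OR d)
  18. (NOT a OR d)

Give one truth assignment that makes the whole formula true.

a=F, b=T, c=F, d=T, e=T, f=F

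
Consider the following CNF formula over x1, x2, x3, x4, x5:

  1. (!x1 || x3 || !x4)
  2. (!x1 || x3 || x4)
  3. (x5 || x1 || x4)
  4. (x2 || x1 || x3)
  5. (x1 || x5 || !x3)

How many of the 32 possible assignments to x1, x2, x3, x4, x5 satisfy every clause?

Case analysis on x1 and x3:
  x1=1, x3=1: x2, x4, x5 free → 2^3 = 8.
  x1=1, x3=0: a clause becomes empty — 0.
  x1=0, x3=1: remaining (x2,x4,x5) ∈ {(0,0,1); (0,1,1); (1,0,1); (1,1,1)} — 4.
  x1=0, x3=0: remaining (x2,x4,x5) ∈ {(1,0,1); (1,1,0); (1,1,1)} — 3.
Total: 8 + 0 + 4 + 3 = 15.

15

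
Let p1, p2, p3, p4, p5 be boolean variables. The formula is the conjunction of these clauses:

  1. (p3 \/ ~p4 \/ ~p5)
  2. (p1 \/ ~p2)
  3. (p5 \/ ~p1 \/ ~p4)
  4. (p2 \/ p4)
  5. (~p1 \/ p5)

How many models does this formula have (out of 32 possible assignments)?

7

The models are:
  p1=0 p2=0 p3=0 p4=1 p5=0
  p1=0 p2=0 p3=1 p4=1 p5=0
  p1=0 p2=0 p3=1 p4=1 p5=1
  p1=1 p2=0 p3=1 p4=1 p5=1
  p1=1 p2=1 p3=0 p4=0 p5=1
  p1=1 p2=1 p3=1 p4=0 p5=1
  p1=1 p2=1 p3=1 p4=1 p5=1
That's 7 in total.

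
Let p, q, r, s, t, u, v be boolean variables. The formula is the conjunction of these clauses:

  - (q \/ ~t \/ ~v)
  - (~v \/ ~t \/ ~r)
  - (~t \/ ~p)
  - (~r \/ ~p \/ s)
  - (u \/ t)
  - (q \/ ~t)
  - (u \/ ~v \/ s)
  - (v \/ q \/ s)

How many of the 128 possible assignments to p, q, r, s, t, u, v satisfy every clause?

36

Case analysis on t and v:
  t=T, v=T: remaining (p,q,r,s,u) ∈ {(F,T,F,F,T); (F,T,F,T,F); (F,T,F,T,T)} — 3.
  t=T, v=F: forces p=F; q=T; r, s, u free → 2^3 = 8.
  t=F, v=T: q free; 7 ways for (p,r,s,u) × 2^1 = 14.
  t=F, v=F: 11 of the 32 assignments to (p,q,r,s,u) work.
Total: 3 + 8 + 14 + 11 = 36.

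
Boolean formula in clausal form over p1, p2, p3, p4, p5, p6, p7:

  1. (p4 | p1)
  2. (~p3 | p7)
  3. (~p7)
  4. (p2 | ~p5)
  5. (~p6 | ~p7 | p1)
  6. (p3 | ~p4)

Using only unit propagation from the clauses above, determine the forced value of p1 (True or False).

True

Unit clause (~p7) sets p7 = False.
(~p3 | p7) with p7 = False leaves only ~p3, so p3 = False.
In (~p4 | p3), p3 is now false; ~p4 must hold, so p4 = False.
From (p4 | p1) and p4 = False: p1 = True.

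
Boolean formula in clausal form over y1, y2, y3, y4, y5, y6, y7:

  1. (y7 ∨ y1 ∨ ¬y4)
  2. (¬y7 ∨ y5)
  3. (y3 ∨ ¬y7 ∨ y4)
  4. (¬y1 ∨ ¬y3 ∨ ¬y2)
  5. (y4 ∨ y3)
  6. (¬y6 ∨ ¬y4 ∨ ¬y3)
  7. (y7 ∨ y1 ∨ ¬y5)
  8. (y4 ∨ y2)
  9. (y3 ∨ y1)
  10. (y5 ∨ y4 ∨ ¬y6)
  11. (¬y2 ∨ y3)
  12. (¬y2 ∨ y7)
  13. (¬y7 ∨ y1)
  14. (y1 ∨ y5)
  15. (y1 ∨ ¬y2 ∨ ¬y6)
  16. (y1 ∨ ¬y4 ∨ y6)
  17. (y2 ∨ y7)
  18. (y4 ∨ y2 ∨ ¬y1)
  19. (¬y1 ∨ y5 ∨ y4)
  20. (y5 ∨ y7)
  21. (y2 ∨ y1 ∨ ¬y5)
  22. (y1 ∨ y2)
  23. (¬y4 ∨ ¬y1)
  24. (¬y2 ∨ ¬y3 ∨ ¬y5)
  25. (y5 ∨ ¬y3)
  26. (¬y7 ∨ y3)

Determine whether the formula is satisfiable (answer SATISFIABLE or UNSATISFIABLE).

UNSATISFIABLE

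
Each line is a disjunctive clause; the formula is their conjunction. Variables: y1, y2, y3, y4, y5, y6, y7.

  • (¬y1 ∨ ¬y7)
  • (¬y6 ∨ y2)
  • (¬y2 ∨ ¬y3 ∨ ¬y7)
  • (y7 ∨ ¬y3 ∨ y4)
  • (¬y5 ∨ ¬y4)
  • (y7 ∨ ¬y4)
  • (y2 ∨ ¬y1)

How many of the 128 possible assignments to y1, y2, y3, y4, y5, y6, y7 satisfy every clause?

Case analysis on y7 and y2:
  y7=T, y2=T: y6 free; 3 ways for (y1,y3,y4,y5) × 2^1 = 6.
  y7=T, y2=F: y3 free; 3 ways for (y1,y4,y5,y6) × 2^1 = 6.
  y7=F, y2=T: forces y3=F; y4=F; y1, y5, y6 free → 2^3 = 8.
  y7=F, y2=F: remaining (y1,y3,y4,y5,y6) ∈ {(F,F,F,F,F); (F,F,F,T,F)} — 2.
Total: 6 + 6 + 8 + 2 = 22.

22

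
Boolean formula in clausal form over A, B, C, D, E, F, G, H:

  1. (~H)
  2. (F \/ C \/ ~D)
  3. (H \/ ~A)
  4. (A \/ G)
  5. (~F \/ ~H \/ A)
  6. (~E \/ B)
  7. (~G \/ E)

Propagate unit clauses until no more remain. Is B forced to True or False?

Unit clause (~H) sets H = False.
(~A \/ H) with H = False leaves only ~A, so A = False.
(G \/ A): since A = False, the clause reduces to (G). G = True.
From (E \/ ~G) and G = True: E = True.
From (~E \/ B) and E = True: B = True.

True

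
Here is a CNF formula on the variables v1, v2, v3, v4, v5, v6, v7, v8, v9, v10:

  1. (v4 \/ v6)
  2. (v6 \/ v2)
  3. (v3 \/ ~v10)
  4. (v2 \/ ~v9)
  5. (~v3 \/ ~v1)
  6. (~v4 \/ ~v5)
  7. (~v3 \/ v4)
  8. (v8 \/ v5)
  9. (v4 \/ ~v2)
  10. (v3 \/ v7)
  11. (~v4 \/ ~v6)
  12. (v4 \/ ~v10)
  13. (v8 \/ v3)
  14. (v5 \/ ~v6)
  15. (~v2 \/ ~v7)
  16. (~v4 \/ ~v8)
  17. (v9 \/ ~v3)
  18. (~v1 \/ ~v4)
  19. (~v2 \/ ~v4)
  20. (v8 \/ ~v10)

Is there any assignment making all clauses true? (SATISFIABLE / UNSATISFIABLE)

Pure literal: v1 appears only negated; assign v1 = False.
Pure literal: v10 appears only negated; assign v10 = False.
Branch on v2: take v2 = False.
  then v6 is forced to True.
  then v9 is forced to False.
  then v4 is forced to False.
  then v3 is forced to False.
  then v7 is forced to True.
  then v8 is forced to True.
  then v5 is forced to True.
So v1=False, v2=False, v3=False, v4=False, v5=True, v6=True, v7=True, v8=True, v9=False, v10=False is a satisfying assignment.

SATISFIABLE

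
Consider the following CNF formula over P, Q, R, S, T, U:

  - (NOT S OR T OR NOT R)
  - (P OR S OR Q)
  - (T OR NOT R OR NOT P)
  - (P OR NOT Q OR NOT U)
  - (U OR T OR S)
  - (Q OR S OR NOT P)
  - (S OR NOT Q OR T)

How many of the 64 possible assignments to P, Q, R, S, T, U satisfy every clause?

27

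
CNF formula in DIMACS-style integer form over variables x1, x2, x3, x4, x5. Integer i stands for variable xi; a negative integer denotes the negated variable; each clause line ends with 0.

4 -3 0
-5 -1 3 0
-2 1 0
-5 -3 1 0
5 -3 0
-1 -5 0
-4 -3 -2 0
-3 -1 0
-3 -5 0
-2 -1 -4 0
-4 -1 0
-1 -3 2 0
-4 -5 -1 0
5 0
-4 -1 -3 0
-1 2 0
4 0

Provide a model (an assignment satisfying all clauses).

x1 = F, x2 = F, x3 = F, x4 = T, x5 = T

Unit propagation: (x5) forces x5 = True.
(~x1) is a unit clause, so x1 = False.
The clause (~x2) is unit: x2 must be False.
Unit propagation: (~x3) forces x3 = False.
Unit propagation: (x4) forces x4 = True.
Every clause has at least one true literal under this assignment.
Check each clause:
  1. (x4 | ~x3) — x4 is true.
  2. (~x1 | ~x5 | x3) — ~x1 is true.
  3. (~x2 | x1) — ~x2 is true.
  4. (~x5 | x1 | ~x3) — ~x3 is true.
  5. (x5 | ~x3) — ~x3 is true.
  6. (~x1 | ~x5) — ~x1 is true.
  7. (~x4 | ~x3 | ~x2) — ~x3 is true.
  8. (~x3 | ~x1) — ~x3 is true.
  9. (~x5 | ~x3) — ~x3 is true.
  10. (~x2 | ~x1 | ~x4) — ~x2 is true.
  11. (~x4 | ~x1) — ~x1 is true.
  12. (~x1 | x2 | ~x3) — ~x3 is true.
  13. (~x5 | ~x4 | ~x1) — ~x1 is true.
  14. (x5) — x5 is true.
  15. (~x4 | ~x3 | ~x1) — ~x3 is true.
  16. (~x1 | x2) — ~x1 is true.
  17. (x4) — x4 is true.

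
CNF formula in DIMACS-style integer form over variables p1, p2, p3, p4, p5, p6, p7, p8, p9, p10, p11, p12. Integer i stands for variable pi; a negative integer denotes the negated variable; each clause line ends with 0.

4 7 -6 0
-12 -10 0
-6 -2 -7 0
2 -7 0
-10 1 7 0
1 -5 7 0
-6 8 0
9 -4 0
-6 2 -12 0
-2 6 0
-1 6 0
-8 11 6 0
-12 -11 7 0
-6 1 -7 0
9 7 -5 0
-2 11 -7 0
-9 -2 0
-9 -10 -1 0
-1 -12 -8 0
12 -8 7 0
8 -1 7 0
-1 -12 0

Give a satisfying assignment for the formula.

p5 occurs only negated in the remaining clauses — set p5 = False.
p10 occurs only negated in the remaining clauses — set p10 = False.
Try p1 = False.
Set p2 = False and propagate.
  then p7 is forced to False.
Set p4 = False and propagate.
  then p6 is forced to False.
For the remaining variables, p3 = False, p8 = False, p9 = True, p11 = False, p12 = False works.
Every clause has at least one true literal under this assignment.
Check each clause:
  1. {p7, ¬p6, p4} — ¬p6 is true.
  2. {¬p12, ¬p10} — ¬p12 is true.
  3. {¬p2, ¬p6, ¬p7} — ¬p7 is true.
  4. {¬p7, p2} — ¬p7 is true.
  5. {p1, ¬p10, p7} — ¬p10 is true.
  6. {p7, p1, ¬p5} — ¬p5 is true.
  7. {p8, ¬p6} — ¬p6 is true.
  8. {¬p4, p9} — p9 is true.
  9. {p2, ¬p6, ¬p12} — ¬p6 is true.
  10. {p6, ¬p2} — ¬p2 is true.
  11. {p6, ¬p1} — ¬p1 is true.
  12. {p6, p11, ¬p8} — ¬p8 is true.
  13. {¬p12, ¬p11, p7} — ¬p12 is true.
  14. {¬p6, p1, ¬p7} — ¬p7 is true.
  15. {p7, p9, ¬p5} — p9 is true.
  16. {¬p2, ¬p7, p11} — ¬p7 is true.
  17. {¬p2, ¬p9} — ¬p2 is true.
  18. {¬p10, ¬p9, ¬p1} — ¬p10 is true.
  19. {¬p8, ¬p1, ¬p12} — ¬p8 is true.
  20. {¬p8, p7, p12} — ¬p8 is true.
  21. {¬p1, p8, p7} — ¬p1 is true.
  22. {¬p1, ¬p12} — ¬p12 is true.

p1 = F, p2 = F, p3 = F, p4 = F, p5 = F, p6 = F, p7 = F, p8 = F, p9 = T, p10 = F, p11 = F, p12 = F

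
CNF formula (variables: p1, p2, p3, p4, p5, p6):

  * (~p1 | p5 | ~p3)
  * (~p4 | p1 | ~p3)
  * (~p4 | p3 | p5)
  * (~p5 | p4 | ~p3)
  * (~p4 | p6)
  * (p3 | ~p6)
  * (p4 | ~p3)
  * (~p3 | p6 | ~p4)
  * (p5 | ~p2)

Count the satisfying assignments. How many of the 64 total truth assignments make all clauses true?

8

The models are:
  p1=0 p2=0 p3=0 p4=0 p5=0 p6=0
  p1=0 p2=0 p3=0 p4=0 p5=1 p6=0
  p1=0 p2=1 p3=0 p4=0 p5=1 p6=0
  p1=1 p2=0 p3=0 p4=0 p5=0 p6=0
  p1=1 p2=0 p3=0 p4=0 p5=1 p6=0
  p1=1 p2=0 p3=1 p4=1 p5=1 p6=1
  p1=1 p2=1 p3=0 p4=0 p5=1 p6=0
  p1=1 p2=1 p3=1 p4=1 p5=1 p6=1
That's 8 in total.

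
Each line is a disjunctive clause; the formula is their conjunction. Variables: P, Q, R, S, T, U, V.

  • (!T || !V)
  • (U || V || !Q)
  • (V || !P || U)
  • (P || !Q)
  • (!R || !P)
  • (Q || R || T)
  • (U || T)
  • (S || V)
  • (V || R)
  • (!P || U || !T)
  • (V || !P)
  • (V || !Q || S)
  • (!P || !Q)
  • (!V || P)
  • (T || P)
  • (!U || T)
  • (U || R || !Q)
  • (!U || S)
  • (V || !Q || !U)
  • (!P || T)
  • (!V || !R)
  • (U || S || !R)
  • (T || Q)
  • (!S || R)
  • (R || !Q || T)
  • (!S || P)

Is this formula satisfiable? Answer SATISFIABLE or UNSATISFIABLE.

P = True:
  propagation gives R=False, V=True, T=False; an empty clause results — contradiction.
P = False:
  propagation gives Q=False, V=False, S=True; an empty clause results — contradiction.
Every branch closes, so no satisfying assignment exists.

UNSATISFIABLE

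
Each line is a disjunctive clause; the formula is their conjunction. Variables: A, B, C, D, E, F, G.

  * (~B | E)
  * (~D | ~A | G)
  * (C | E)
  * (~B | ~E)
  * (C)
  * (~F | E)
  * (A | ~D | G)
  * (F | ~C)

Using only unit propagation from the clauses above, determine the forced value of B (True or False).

False

(C) stands alone — C = True.
(F | ~C): since C = True, the clause reduces to (F). F = True.
(~F | E) with F = True leaves only E, so E = True.
(~E | ~B): since E = True, the clause reduces to (~B). B = False.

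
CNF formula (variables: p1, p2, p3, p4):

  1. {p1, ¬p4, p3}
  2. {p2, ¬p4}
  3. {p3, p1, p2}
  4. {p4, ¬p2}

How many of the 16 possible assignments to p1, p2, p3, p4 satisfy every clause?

6

Satisfying assignments:
  p1=F p2=F p3=T p4=F
  p1=F p2=T p3=T p4=T
  p1=T p2=F p3=F p4=F
  p1=T p2=F p3=T p4=F
  p1=T p2=T p3=F p4=T
  p1=T p2=T p3=T p4=T
That's 6 in total.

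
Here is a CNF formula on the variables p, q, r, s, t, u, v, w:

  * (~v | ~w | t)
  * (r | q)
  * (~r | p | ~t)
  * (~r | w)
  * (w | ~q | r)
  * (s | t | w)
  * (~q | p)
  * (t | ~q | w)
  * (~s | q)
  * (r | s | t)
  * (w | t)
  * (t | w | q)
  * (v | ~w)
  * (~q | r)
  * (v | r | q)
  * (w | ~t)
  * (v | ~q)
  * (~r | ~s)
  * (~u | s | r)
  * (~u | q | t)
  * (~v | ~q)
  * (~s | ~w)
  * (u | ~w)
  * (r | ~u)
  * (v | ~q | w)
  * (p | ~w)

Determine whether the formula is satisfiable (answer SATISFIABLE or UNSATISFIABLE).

Pure literal: p appears only positively; assign p = True.
Try q = False.
  then r is forced to True.
  then w is forced to True.
  then s is forced to False.
  then v is forced to True.
  then t is forced to True.
  then u is forced to True.
So p=True  q=False  r=True  s=False  t=True  u=True  v=True  w=True is a satisfying assignment.

SATISFIABLE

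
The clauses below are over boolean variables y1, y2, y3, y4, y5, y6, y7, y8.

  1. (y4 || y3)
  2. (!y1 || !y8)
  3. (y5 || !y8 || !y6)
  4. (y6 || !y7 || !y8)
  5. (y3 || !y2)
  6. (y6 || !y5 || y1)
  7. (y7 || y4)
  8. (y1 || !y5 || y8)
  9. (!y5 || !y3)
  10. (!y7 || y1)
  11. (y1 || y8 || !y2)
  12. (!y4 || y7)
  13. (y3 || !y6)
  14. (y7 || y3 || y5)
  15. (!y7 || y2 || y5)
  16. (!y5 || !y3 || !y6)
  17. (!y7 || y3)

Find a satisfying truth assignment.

y1=True  y2=True  y3=True  y4=True  y5=False  y6=True  y7=True  y8=False

Try y1 = True.
  then y8 is forced to False.
Set y2 = True and propagate.
  then y3 is forced to True.
  then y5 is forced to False.
Branch on y4: take y4 = True.
  then y7 is forced to True.
y6 is now unconstrained; take y6 = True.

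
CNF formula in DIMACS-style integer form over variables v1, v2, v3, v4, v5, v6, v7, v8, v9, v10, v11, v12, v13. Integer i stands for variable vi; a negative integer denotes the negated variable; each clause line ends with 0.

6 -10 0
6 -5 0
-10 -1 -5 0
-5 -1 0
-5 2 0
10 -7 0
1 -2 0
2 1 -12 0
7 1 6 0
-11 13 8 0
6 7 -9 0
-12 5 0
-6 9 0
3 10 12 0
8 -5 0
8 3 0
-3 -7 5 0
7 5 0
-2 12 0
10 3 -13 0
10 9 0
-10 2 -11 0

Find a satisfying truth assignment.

v1=False, v2=False, v3=False, v4=False, v5=False, v6=True, v7=True, v8=True, v9=True, v10=True, v11=False, v12=False, v13=True

Pure literal: v8 appears only positively; assign v8 = True.
v11 occurs only negated in the remaining clauses — set v11 = False.
Set v1 = False and propagate.
  then v2 is forced to False.
  then v5 is forced to False.
  then v12 is forced to False.
  then v7 is forced to True.
  then v10 is forced to True.
  then v6 is forced to True.
  then v9 is forced to True.
  then v3 is forced to False.
v4, v13 are now unconstrained; take v4 = False, v13 = True.
Every clause has at least one true literal under this assignment.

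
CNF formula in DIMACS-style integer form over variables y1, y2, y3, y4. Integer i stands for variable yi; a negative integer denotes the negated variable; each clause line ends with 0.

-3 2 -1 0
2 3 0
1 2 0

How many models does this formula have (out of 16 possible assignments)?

Split on y2, then y1.
  y2=T, y1=T: remaining (y3,y4) ∈ {(F,F); (F,T); (T,F); (T,T)} — 4.
  y2=T, y1=F: remaining (y3,y4) ∈ {(F,F); (F,T); (T,F); (T,T)} — 4.
  y2=F, y1=T: a clause becomes empty — 0.
  y2=F, y1=F: a clause becomes empty — 0.
Total: 4 + 4 + 0 + 0 = 8.

8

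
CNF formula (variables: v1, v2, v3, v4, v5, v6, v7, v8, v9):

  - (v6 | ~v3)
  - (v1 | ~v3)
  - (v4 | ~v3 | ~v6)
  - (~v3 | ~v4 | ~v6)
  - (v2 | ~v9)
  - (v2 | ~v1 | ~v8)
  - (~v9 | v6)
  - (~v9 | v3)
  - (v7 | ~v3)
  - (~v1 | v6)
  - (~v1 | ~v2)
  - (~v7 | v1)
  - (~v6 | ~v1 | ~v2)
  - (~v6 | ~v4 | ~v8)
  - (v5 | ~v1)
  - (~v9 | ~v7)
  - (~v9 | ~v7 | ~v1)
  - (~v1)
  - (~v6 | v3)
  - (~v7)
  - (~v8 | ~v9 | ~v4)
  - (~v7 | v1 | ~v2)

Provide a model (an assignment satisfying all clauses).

v1=F, v2=F, v3=F, v4=T, v5=F, v6=F, v7=F, v8=F, v9=F

Check each clause:
  1. (~v3 | v6) — ~v3 is true.
  2. (v1 | ~v3) — ~v3 is true.
  3. (~v3 | v4 | ~v6) — ~v6 is true.
  4. (~v4 | ~v6 | ~v3) — ~v6 is true.
  5. (v2 | ~v9) — ~v9 is true.
  6. (~v8 | v2 | ~v1) — ~v8 is true.
  7. (v6 | ~v9) — ~v9 is true.
  8. (v3 | ~v9) — ~v9 is true.
  9. (~v3 | v7) — ~v3 is true.
  10. (v6 | ~v1) — ~v1 is true.
  11. (~v2 | ~v1) — ~v2 is true.
  12. (~v7 | v1) — ~v7 is true.
  13. (~v6 | ~v1 | ~v2) — ~v6 is true.
  14. (~v6 | ~v8 | ~v4) — ~v8 is true.
  15. (v5 | ~v1) — ~v1 is true.
  16. (~v9 | ~v7) — ~v7 is true.
  17. (~v9 | ~v7 | ~v1) — ~v7 is true.
  18. (~v1) — ~v1 is true.
  19. (v3 | ~v6) — ~v6 is true.
  20. (~v7) — ~v7 is true.
  21. (~v8 | ~v9 | ~v4) — ~v8 is true.
  22. (~v2 | v1 | ~v7) — ~v7 is true.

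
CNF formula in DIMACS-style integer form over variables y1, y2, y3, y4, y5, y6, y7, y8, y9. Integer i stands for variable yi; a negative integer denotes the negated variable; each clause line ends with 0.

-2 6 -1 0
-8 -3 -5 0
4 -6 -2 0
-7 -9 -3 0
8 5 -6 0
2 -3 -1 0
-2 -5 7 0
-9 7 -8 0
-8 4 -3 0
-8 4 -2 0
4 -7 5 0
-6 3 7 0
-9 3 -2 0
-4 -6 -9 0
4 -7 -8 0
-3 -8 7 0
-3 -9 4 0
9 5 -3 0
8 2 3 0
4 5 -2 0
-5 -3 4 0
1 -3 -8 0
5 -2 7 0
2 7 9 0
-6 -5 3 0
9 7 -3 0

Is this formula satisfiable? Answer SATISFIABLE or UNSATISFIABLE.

SATISFIABLE

Try y1 = False.
Branch on y2: take y2 = True.
For the remaining variables, y3 = False, y4 = True, y5 = False, y6 = True, y7 = True, y8 = True, y9 = False works.
Every clause has at least one true literal under this assignment.
So y1 = F, y2 = T, y3 = F, y4 = T, y5 = F, y6 = T, y7 = T, y8 = T, y9 = F is a satisfying assignment.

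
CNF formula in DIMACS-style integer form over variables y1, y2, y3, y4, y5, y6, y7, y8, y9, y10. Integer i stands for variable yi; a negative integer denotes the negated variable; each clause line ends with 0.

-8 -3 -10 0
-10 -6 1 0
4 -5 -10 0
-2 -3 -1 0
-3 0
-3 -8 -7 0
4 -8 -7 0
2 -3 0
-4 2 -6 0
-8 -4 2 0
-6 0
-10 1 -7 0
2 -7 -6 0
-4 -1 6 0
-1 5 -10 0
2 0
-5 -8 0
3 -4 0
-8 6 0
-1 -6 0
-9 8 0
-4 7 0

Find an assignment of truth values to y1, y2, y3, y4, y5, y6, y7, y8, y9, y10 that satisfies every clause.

y1=True  y2=True  y3=False  y4=False  y5=False  y6=False  y7=True  y8=False  y9=False  y10=False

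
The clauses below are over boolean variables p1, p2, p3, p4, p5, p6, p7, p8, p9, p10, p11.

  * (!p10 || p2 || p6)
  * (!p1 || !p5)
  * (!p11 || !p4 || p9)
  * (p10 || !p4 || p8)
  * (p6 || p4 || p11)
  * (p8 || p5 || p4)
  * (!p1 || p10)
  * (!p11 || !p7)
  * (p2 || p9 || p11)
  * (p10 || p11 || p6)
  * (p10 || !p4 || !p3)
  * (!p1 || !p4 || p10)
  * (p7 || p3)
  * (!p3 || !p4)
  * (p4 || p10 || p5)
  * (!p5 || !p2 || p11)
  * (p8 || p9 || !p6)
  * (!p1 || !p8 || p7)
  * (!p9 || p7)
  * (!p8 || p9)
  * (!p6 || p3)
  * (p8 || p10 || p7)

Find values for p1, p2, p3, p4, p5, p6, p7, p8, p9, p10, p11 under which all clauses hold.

p1 = 0, p2 = 1, p3 = 1, p4 = 0, p5 = 0, p6 = 1, p7 = 1, p8 = 1, p9 = 1, p10 = 1, p11 = 0

Check each clause:
  1. (!p10 || p6 || p2) — p2 is true.
  2. (!p5 || !p1) — !p5 is true.
  3. (p9 || !p4 || !p11) — p9 is true.
  4. (!p4 || p10 || p8) — p8 is true.
  5. (p4 || p6 || p11) — p6 is true.
  6. (p5 || p4 || p8) — p8 is true.
  7. (p10 || !p1) — p10 is true.
  8. (!p11 || !p7) — !p11 is true.
  9. (p9 || p2 || p11) — p9 is true.
  10. (p11 || p10 || p6) — p10 is true.
  11. (p10 || !p3 || !p4) — p10 is true.
  12. (!p4 || p10 || !p1) — p10 is true.
  13. (p7 || p3) — p3 is true.
  14. (!p3 || !p4) — !p4 is true.
  15. (p5 || p10 || p4) — p10 is true.
  16. (p11 || !p5 || !p2) — !p5 is true.
  17. (p8 || !p6 || p9) — p8 is true.
  18. (!p1 || !p8 || p7) — !p1 is true.
  19. (p7 || !p9) — p7 is true.
  20. (p9 || !p8) — p9 is true.
  21. (p3 || !p6) — p3 is true.
  22. (p8 || p7 || p10) — p8 is true.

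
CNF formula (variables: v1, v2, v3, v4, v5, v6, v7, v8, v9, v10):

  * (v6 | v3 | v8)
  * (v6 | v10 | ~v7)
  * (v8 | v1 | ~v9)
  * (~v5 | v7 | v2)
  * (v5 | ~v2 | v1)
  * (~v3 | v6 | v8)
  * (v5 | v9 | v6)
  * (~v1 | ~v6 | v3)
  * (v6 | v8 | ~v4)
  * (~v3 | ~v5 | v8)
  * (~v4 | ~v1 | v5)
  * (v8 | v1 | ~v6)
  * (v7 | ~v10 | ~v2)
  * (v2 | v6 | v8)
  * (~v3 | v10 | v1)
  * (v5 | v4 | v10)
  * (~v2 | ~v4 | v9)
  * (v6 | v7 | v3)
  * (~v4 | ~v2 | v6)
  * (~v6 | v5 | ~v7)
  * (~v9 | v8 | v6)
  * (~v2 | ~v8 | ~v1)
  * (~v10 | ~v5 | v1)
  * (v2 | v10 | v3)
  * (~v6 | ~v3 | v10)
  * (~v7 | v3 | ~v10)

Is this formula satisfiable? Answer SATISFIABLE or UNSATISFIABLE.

Try v1 = False.
Try v2 = False.
Branch on v3: take v3 = True.
  then v10 is forced to True.
  then v5 is forced to False.
For the remaining variables, v4 = False, v6 = True, v7 = False, v8 = True, v9 = True works.
Every clause has at least one true literal under this assignment.
So v1=F  v2=F  v3=T  v4=F  v5=F  v6=T  v7=F  v8=T  v9=T  v10=T is a satisfying assignment.

SATISFIABLE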